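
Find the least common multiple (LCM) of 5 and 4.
20

First find GCD(5, 4) using the Euclidean algorithm:
5 = 1 × 4 + 1
4 = 4 × 1 + 0
GCD(5, 4) = 1

LCM formula: LCM(a, b) = (a × b) / GCD(a, b)
LCM(5, 4) = (5 × 4) / 1
LCM(5, 4) = 20 / 1
LCM(5, 4) = 20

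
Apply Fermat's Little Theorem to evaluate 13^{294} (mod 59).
5

By Fermat's Little Theorem, a^(p-1) ≡ 1 (mod p) for prime p and gcd(a, p) = 1
Here p = 59, so 13^58 ≡ 1 (mod 59)
We can reduce the exponent: 294 mod 58 = 4
So 13^294 ≡ 13^4 (mod 59)
Computing: 13^4 mod 59 = 5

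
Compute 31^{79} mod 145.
126

Using successive squaring:
Binary expansion of 79: 1001111
Powers of 31 mod 145 (each is the square of the previous):
  31^1 ≡ 31 (mod 145)
  31^2 ≡ 31² = 961 ≡ 91 (mod 145)
  31^4 ≡ 91² = 8281 ≡ 16 (mod 145)
  31^8 ≡ 16² = 256 ≡ 111 (mod 145)
  31^16 ≡ 111² = 12321 ≡ 141 (mod 145)
  31^32 ≡ 141² = 19881 ≡ 16 (mod 145)
  31^64 ≡ 16² = 256 ≡ 111 (mod 145)
79 = 64 + 8 + 4 + 2 + 1, so 31^79 = 31^64 × 31^8 × 31^4 × 31^2 × 31^1 ≡ 111 × 111 × 16 × 91 × 31 (mod 145)
Multiplying step by step:
  111 × 111 = 12321 ≡ 141 (mod 145)
  141 × 16 = 2256 ≡ 81 (mod 145)
  81 × 91 = 7371 ≡ 121 (mod 145)
  121 × 31 = 3751 ≡ 126 (mod 145)
Result: 31^79 ≡ 126 (mod 145)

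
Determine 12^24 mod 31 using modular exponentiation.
Using repeated squaring. 24 = 16 + 8 (binary 11000). Repeated squaring mod 31: 12^1 ≡ 12; 12^2 ≡ 12² = 144 ≡ 20; 12^4 ≡ 20² = 400 ≡ 28; 12^8 ≡ 28² = 784 ≡ 9; 12^16 ≡ 9² = 81 ≡ 19. Multiply: 12^24 = 12^16 × 12^8 ≡ 19 × 9 (mod 31): 19 × 9 = 171 ≡ 16. So 12^24 ≡ 16 (mod 31).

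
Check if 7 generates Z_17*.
p - 1 = 16 has prime divisors 2. Check 7^(16/q) mod 17 for each: 7^(16/2) = 7^8 ≡ 16 (mod 17). None of these is 1, so 7 has order 16 = φ(17), so it is a primitive root mod 17.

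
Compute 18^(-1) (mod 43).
18^(-1) ≡ 12 (mod 43). Verification: 18 × 12 = 216 ≡ 1 (mod 43)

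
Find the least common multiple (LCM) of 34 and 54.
918

First find GCD(34, 54) using the Euclidean algorithm:
34 = 0 × 54 + 34
54 = 1 × 34 + 20
34 = 1 × 20 + 14
20 = 1 × 14 + 6
14 = 2 × 6 + 2
6 = 3 × 2 + 0
GCD(34, 54) = 2

LCM formula: LCM(a, b) = (a × b) / GCD(a, b)
LCM(34, 54) = (34 × 54) / 2
LCM(34, 54) = 1836 / 2
LCM(34, 54) = 918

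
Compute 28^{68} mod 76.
16

Using successive squaring:
Binary expansion of 68: 1000100
Powers of 28 mod 76 (each is the square of the previous):
  28^1 ≡ 28 (mod 76)
  28^2 ≡ 28² = 784 ≡ 24 (mod 76)
  28^4 ≡ 24² = 576 ≡ 44 (mod 76)
  28^8 ≡ 44² = 1936 ≡ 36 (mod 76)
  28^16 ≡ 36² = 1296 ≡ 4 (mod 76)
  28^32 ≡ 4² = 16 ≡ 16 (mod 76)
  28^64 ≡ 16² = 256 ≡ 28 (mod 76)
68 = 64 + 4, so 28^68 = 28^64 × 28^4 ≡ 28 × 44 (mod 76)
Multiplying step by step:
  28 × 44 = 1232 ≡ 16 (mod 76)
Result: 28^68 ≡ 16 (mod 76)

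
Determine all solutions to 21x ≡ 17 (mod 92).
49

Since gcd(21, 92) = 1 divides 17, a solution exists.
Multiply both sides by the inverse of 21 mod 92:
  21^(-1) mod 92 = 57
  x ≡ 57 × 17 ≡ 969 ≡ 49 (mod 92)
Verification: 21 × 49 = 1029 = 11 × 92 + 17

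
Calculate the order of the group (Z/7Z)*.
6

Prime factorization: 7 = 7
Using the formula φ(n) = n × Π(1 - 1/p) for each prime factor p:
φ(7) = 7 × (1 - 1/7)
φ(7) = 6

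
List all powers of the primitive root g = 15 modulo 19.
g^1, g^2, ..., g^{18} mod 19: {15, 16, 12, 9, 2, 11, 13, 5, 18, 4, 3, 7, 10, 17, 8, 6, 14, 1}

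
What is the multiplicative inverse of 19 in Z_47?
19^(-1) ≡ 5 (mod 47). Verification: 19 × 5 = 95 ≡ 1 (mod 47)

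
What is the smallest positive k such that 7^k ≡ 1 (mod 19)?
Powers of 7 mod 19: 7^1≡7, 7^2≡11, 7^3≡1. Order = 3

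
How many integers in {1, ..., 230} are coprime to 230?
88

Prime factorization: 230 = 2 × 5 × 23
Using the formula φ(n) = n × Π(1 - 1/p) for each prime factor p:
φ(230) = 230 × (1 - 1/2) × (1 - 1/5) × (1 - 1/23)
φ(230) = 88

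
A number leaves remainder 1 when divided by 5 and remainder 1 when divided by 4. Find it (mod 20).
M = 5 × 4 = 20. M₁ = 4, y₁ ≡ 4 (mod 5). M₂ = 5, y₂ ≡ 1 (mod 4). y = 1×4×4 + 1×5×1 ≡ 1 (mod 20)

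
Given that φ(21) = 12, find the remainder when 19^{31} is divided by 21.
By Euler: 19^{12} ≡ 1 (mod 21) since gcd(19, 21) = 1. 31 = 2×12 + 7. So 19^{31} ≡ 19^{7} ≡ 19 (mod 21)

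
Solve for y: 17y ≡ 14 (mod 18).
4

Since gcd(17, 18) = 1 divides 14, a solution exists.
Multiply both sides by the inverse of 17 mod 18:
  17^(-1) mod 18 = 17
  x ≡ 17 × 14 ≡ 238 ≡ 4 (mod 18)
Verification: 17 × 4 = 68 = 3 × 18 + 14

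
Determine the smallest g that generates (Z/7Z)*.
3

A primitive root g modulo p has order p-1 = 6
Prime divisors of 6: [2, 3]
g is a primitive root iff g^(6/q) ≢ 1 (mod 7) for each prime divisor q
Testing small values:
  g = 2: 2^3 ≡ 1, 2^2 ≡ 4 (mod 7) → 2^3 ≡ 1, not primitive root
  g = 3: 3^3 ≡ 6, 3^2 ≡ 2 (mod 7) → none is 1, primitive root!
The smallest primitive root is 3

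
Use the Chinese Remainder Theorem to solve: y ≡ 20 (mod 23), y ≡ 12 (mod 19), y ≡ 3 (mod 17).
411

Using the Chinese Remainder Theorem:
M = product of moduli = 7429
For equation 1: M_1 = 323, 323 ≡ 1 (mod 23), inverse of 323 mod 23 is 1 (check: 1 × 1 = 1 ≡ 1 (mod 23))
For equation 2: M_2 = 391, 391 ≡ 11 (mod 19), inverse of 391 mod 19 is 7 (check: 11 × 7 = 77 ≡ 1 (mod 19))
For equation 3: M_3 = 437, 437 ≡ 12 (mod 17), inverse of 437 mod 17 is 10 (check: 12 × 10 = 120 ≡ 1 (mod 17))
Combine: y ≡ Σ r_i×M_i×(M_i⁻¹ mod m_i) = 20×323×1 + 12×391×7 + 3×437×10 = 6460 + 32844 + 13110 = 52414
52414 mod 7429 = 411
y ≡ 411 (mod 7429)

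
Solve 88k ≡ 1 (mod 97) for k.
43

Using Extended Euclidean Algorithm:
gcd(88, 97) = 1
Bezout coefficients: 88 × 43 + 97 × -39 = 1
So 88 × 43 ≡ 1 (mod 97)
The inverse is 43 mod 97 = 43
Verification: 88 × 43 = 3784 = 39 × 97 + 1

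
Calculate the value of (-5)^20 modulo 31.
Using repeated squaring. (-5) ≡ 26 (mod 31). 20 = 16 + 4 (binary 10100). Repeated squaring mod 31: 26^1 ≡ 26; 26^2 ≡ 26² = 676 ≡ 25; 26^4 ≡ 25² = 625 ≡ 5; 26^8 ≡ 5² = 25 ≡ 25; 26^16 ≡ 25² = 625 ≡ 5. Multiply: (-5)^20 ≡ 26^16 × 26^4 ≡ 5 × 5 (mod 31): 5 × 5 = 25 ≡ 25. So (-5)^20 ≡ 25 (mod 31).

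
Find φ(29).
28

Prime factorization: 29 = 29
Using the formula φ(n) = n × Π(1 - 1/p) for each prime factor p:
φ(29) = 29 × (1 - 1/29)
φ(29) = 28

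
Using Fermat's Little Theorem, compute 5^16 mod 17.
By Fermat's Little Theorem, 5^{16} ≡ 1 (mod 17) since 17 is prime and gcd(5, 17) = 1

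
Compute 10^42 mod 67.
Using repeated squaring. 42 = 32 + 8 + 2 (binary 101010). Repeated squaring mod 67: 10^1 ≡ 10; 10^2 ≡ 10² = 100 ≡ 33; 10^4 ≡ 33² = 1089 ≡ 17; 10^8 ≡ 17² = 289 ≡ 21; 10^16 ≡ 21² = 441 ≡ 39; 10^32 ≡ 39² = 1521 ≡ 47. Multiply: 10^42 = 10^32 × 10^8 × 10^2 ≡ 47 × 21 × 33 (mod 67): 47 × 21 = 987 ≡ 49; 49 × 33 = 1617 ≡ 9. So 10^42 ≡ 9 (mod 67).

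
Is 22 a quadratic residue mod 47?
By Euler's criterion: 22^{23} ≡ 46 (mod 47). Since this equals -1 (≡ 46), 22 is not a QR.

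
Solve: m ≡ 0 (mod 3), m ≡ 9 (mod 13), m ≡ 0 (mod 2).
M = 3 × 13 × 2 = 78. M₁ = 26, y₁ ≡ 2 (mod 3). M₂ = 6, y₂ ≡ 11 (mod 13). M₃ = 39, y₃ ≡ 1 (mod 2). m = 0×26×2 + 9×6×11 + 0×39×1 ≡ 48 (mod 78)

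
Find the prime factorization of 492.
2^2 × 3 × 41

Divide by primes starting from smallest:
492 ÷ 2 = 246
246 ÷ 2 = 123
123 ÷ 3 = 41
41 ÷ 41 = 1

492 = 2^2 × 3 × 41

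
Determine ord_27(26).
Powers of 26 mod 27: 26^1≡26, 26^2≡1. Order = 2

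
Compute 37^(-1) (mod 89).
77

Using Extended Euclidean Algorithm:
gcd(37, 89) = 1
Bezout coefficients: 37 × -12 + 89 × 5 = 1
So 37 × -12 ≡ 1 (mod 89)
The inverse is -12 mod 89 = 77
Verification: 37 × 77 = 2849 = 32 × 89 + 1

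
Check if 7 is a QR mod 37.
By Euler's criterion: 7^{18} ≡ 1 (mod 37). Since this equals 1, 7 is a QR.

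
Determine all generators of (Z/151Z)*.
Primitive roots mod 151: {6, 7, 12, 13, 14, 15, 30, 35, 48, 51, 52, 54, 56, 61, 63, 71, 77, 82, 89, 93, 96, 102, 104, 106, 108, 109, 111, 112, 114, 115, 117, 120, 126, 129, 130, 133, 134, 140, 141, 146}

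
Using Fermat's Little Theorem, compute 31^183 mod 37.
By Fermat: 31^{36} ≡ 1 (mod 37). 183 = 5×36 + 3. So 31^{183} ≡ 31^{3} ≡ 6 (mod 37)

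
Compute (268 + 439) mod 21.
14

(268 + 439) = 707
707 mod 21 = 14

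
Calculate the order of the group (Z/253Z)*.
220

Prime factorization: 253 = 11 × 23
Using the formula φ(n) = n × Π(1 - 1/p) for each prime factor p:
φ(253) = 253 × (1 - 1/11) × (1 - 1/23)
φ(253) = 220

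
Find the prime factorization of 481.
13 × 37

Divide by primes starting from smallest:
481 ÷ 13 = 37
37 ÷ 37 = 1

481 = 13 × 37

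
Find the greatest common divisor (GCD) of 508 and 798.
2

Using the Euclidean algorithm:
508 = 0 × 798 + 508
798 = 1 × 508 + 290
508 = 1 × 290 + 218
290 = 1 × 218 + 72
218 = 3 × 72 + 2
72 = 36 × 2 + 0

GCD(508, 798) = 2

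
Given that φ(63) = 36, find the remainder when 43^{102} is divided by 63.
By Euler: 43^{36} ≡ 1 (mod 63) since gcd(43, 63) = 1. 102 = 2×36 + 30. So 43^{102} ≡ 43^{30} ≡ 1 (mod 63)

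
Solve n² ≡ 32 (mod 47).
The square roots of 32 mod 47 are 28 and 19. Verify: 28² = 784 ≡ 32 (mod 47)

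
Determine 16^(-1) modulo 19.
16^(-1) ≡ 6 (mod 19). Verification: 16 × 6 = 96 ≡ 1 (mod 19)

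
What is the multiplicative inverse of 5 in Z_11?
9

Using Extended Euclidean Algorithm:
gcd(5, 11) = 1
Bezout coefficients: 5 × -2 + 11 × 1 = 1
So 5 × -2 ≡ 1 (mod 11)
The inverse is -2 mod 11 = 9
Verification: 5 × 9 = 45 = 4 × 11 + 1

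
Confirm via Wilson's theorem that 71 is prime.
(70)! mod 71 = 70. Since this equals -1 (mod 71), Wilson confirms 71 is prime.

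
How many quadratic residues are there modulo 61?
For prime 61, there are (p-1)/2 = (61-1)/2 = 30 quadratic residues (excluding 0).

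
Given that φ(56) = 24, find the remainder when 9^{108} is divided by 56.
By Euler: 9^{24} ≡ 1 (mod 56) since gcd(9, 56) = 1. 108 = 4×24 + 12. So 9^{108} ≡ 9^{12} ≡ 1 (mod 56)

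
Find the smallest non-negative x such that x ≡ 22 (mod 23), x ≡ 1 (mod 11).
45

Using the Chinese Remainder Theorem:
M = product of moduli = 253
For equation 1: M_1 = 11, 11 ≡ 11 (mod 23), inverse of 11 mod 23 is 21 (check: 11 × 21 = 231 ≡ 1 (mod 23))
For equation 2: M_2 = 23, 23 ≡ 1 (mod 11), inverse of 23 mod 11 is 1 (check: 1 × 1 = 1 ≡ 1 (mod 11))
Combine: x ≡ Σ r_i×M_i×(M_i⁻¹ mod m_i) = 22×11×21 + 1×23×1 = 5082 + 23 = 5105
5105 mod 253 = 45
x ≡ 45 (mod 253)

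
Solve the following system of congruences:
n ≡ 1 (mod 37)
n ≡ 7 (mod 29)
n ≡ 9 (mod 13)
9954

Using the Chinese Remainder Theorem:
M = product of moduli = 13949
For equation 1: M_1 = 377, 377 ≡ 7 (mod 37), inverse of 377 mod 37 is 16 (check: 7 × 16 = 112 ≡ 1 (mod 37))
For equation 2: M_2 = 481, 481 ≡ 17 (mod 29), inverse of 481 mod 29 is 12 (check: 17 × 12 = 204 ≡ 1 (mod 29))
For equation 3: M_3 = 1073, 1073 ≡ 7 (mod 13), inverse of 1073 mod 13 is 2 (check: 7 × 2 = 14 ≡ 1 (mod 13))
Combine: n ≡ Σ r_i×M_i×(M_i⁻¹ mod m_i) = 1×377×16 + 7×481×12 + 9×1073×2 = 6032 + 40404 + 19314 = 65750
65750 mod 13949 = 9954
n ≡ 9954 (mod 13949)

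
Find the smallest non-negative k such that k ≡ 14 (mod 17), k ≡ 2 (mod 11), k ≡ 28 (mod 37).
4468

Using the Chinese Remainder Theorem:
M = product of moduli = 6919
For equation 1: M_1 = 407, 407 ≡ 16 (mod 17), inverse of 407 mod 17 is 16 (check: 16 × 16 = 256 ≡ 1 (mod 17))
For equation 2: M_2 = 629, 629 ≡ 2 (mod 11), inverse of 629 mod 11 is 6 (check: 2 × 6 = 12 ≡ 1 (mod 11))
For equation 3: M_3 = 187, 187 ≡ 2 (mod 37), inverse of 187 mod 37 is 19 (check: 2 × 19 = 38 ≡ 1 (mod 37))
Combine: k ≡ Σ r_i×M_i×(M_i⁻¹ mod m_i) = 14×407×16 + 2×629×6 + 28×187×19 = 91168 + 7548 + 99484 = 198200
198200 mod 6919 = 4468
k ≡ 4468 (mod 6919)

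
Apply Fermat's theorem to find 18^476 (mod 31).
By Fermat: 18^{30} ≡ 1 (mod 31). 476 ≡ 26 (mod 30). So 18^{476} ≡ 18^{26} ≡ 28 (mod 31)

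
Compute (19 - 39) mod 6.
4

(19 - 39) = -20
-20 mod 6 = 4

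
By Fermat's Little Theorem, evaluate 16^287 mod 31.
By Fermat: 16^{30} ≡ 1 (mod 31). 287 ≡ 17 (mod 30). So 16^{287} ≡ 16^{17} ≡ 8 (mod 31)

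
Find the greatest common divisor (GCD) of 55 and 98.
1

Using the Euclidean algorithm:
55 = 0 × 98 + 55
98 = 1 × 55 + 43
55 = 1 × 43 + 12
43 = 3 × 12 + 7
12 = 1 × 7 + 5
7 = 1 × 5 + 2
5 = 2 × 2 + 1
2 = 2 × 1 + 0

GCD(55, 98) = 1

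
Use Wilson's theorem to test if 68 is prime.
(67)! mod 68 = 0. Since 0 ≢ -1 (mod 68), 68 is not prime.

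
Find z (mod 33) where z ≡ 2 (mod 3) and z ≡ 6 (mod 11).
M = 3 × 11 = 33. M₁ = 11, y₁ ≡ 2 (mod 3). M₂ = 3, y₂ ≡ 4 (mod 11). z = 2×11×2 + 6×3×4 ≡ 17 (mod 33)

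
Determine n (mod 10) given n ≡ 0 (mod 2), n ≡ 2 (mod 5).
2

Using the Chinese Remainder Theorem:
M = product of moduli = 10
For equation 1: M_1 = 5, 5 ≡ 1 (mod 2), inverse of 5 mod 2 is 1 (check: 1 × 1 = 1 ≡ 1 (mod 2))
For equation 2: M_2 = 2, 2 ≡ 2 (mod 5), inverse of 2 mod 5 is 3 (check: 2 × 3 = 6 ≡ 1 (mod 5))
Combine: n ≡ Σ r_i×M_i×(M_i⁻¹ mod m_i) = 0×5×1 + 2×2×3 = 0 + 12 = 12
12 mod 10 = 2
n ≡ 2 (mod 10)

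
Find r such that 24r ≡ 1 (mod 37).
24^(-1) ≡ 17 (mod 37). Verification: 24 × 17 = 408 ≡ 1 (mod 37)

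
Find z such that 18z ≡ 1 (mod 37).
18^(-1) ≡ 35 (mod 37). Verification: 18 × 35 = 630 ≡ 1 (mod 37)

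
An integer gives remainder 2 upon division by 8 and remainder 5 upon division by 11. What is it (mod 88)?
M = 8 × 11 = 88. M₁ = 11, y₁ ≡ 3 (mod 8). M₂ = 8, y₂ ≡ 7 (mod 11). z = 2×11×3 + 5×8×7 ≡ 82 (mod 88). The smallest positive such number is 82.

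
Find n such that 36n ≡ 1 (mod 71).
36^(-1) ≡ 2 (mod 71). Verification: 36 × 2 = 72 ≡ 1 (mod 71)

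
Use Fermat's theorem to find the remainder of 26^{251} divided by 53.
18

By Fermat's Little Theorem, a^(p-1) ≡ 1 (mod p) for prime p and gcd(a, p) = 1
Here p = 53, so 26^52 ≡ 1 (mod 53)
We can reduce the exponent: 251 mod 52 = 43
So 26^251 ≡ 26^43 (mod 53)
Computing: 26^43 mod 53 = 18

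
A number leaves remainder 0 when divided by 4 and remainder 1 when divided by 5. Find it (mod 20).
M = 4 × 5 = 20. M₁ = 5, y₁ ≡ 1 (mod 4). M₂ = 4, y₂ ≡ 4 (mod 5). k = 0×5×1 + 1×4×4 ≡ 16 (mod 20)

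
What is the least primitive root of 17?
3

A primitive root g modulo p has order p-1 = 16
Prime divisors of 16: [2]
g is a primitive root iff g^(16/q) ≢ 1 (mod 17) for each prime divisor q
Testing small values:
  g = 2: 2^8 ≡ 1 (mod 17) → 2^8 ≡ 1, not primitive root
  g = 3: 3^8 ≡ 16 (mod 17) → none is 1, primitive root!
The smallest primitive root is 3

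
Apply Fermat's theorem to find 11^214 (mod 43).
By Fermat: 11^{42} ≡ 1 (mod 43). 214 = 5×42 + 4. So 11^{214} ≡ 11^{4} ≡ 21 (mod 43)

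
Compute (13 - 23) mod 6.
2

(13 - 23) = -10
-10 mod 6 = 2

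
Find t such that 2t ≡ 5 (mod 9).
7

Since gcd(2, 9) = 1 divides 5, a solution exists.
Multiply both sides by the inverse of 2 mod 9:
  2^(-1) mod 9 = 5
  x ≡ 5 × 5 ≡ 25 ≡ 7 (mod 9)
Verification: 2 × 7 = 14 = 1 × 9 + 5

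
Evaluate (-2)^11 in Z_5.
Using Fermat: (-2)^{4} ≡ 1 (mod 5). 11 ≡ 3 (mod 4). So (-2)^{11} ≡ (-2)^{3} ≡ 2 (mod 5)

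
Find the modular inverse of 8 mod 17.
8^(-1) ≡ 15 (mod 17). Verification: 8 × 15 = 120 ≡ 1 (mod 17)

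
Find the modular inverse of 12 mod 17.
12^(-1) ≡ 10 (mod 17). Verification: 12 × 10 = 120 ≡ 1 (mod 17)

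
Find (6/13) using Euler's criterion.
(6/13) = 6^{6} mod 13 = -1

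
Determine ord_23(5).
Powers of 5 mod 23: 5^1≡5, 5^2≡2, 5^3≡10, 5^4≡4, 5^5≡20, 5^6≡8, 5^7≡17, 5^8≡16, 5^9≡11, 5^10≡9, 5^11≡22, 5^12≡18, 5^13≡21, 5^14≡13, 5^15≡19, 5^16≡3, 5^17≡15, 5^18≡6, 5^19≡7, 5^20≡12, 5^21≡14, 5^22≡1. Order = 22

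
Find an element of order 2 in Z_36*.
19 has order 2 mod 36 since 19^{2} ≡ 1 (mod 36) and no smaller power works.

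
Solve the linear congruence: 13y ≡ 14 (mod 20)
18

Since gcd(13, 20) = 1 divides 14, a solution exists.
Multiply both sides by the inverse of 13 mod 20:
  13^(-1) mod 20 = 17
  x ≡ 17 × 14 ≡ 238 ≡ 18 (mod 20)
Verification: 13 × 18 = 234 = 11 × 20 + 14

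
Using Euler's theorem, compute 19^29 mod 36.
By Euler: 19^{12} ≡ 1 (mod 36) since gcd(19, 36) = 1. 29 = 2×12 + 5. So 19^{29} ≡ 19^{5} ≡ 19 (mod 36)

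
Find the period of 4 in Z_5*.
Powers of 4 mod 5: 4^1≡4, 4^2≡1. Order = 2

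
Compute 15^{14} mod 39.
30

Using successive squaring:
Binary expansion of 14: 1110
Powers of 15 mod 39 (each is the square of the previous):
  15^1 ≡ 15 (mod 39)
  15^2 ≡ 15² = 225 ≡ 30 (mod 39)
  15^4 ≡ 30² = 900 ≡ 3 (mod 39)
  15^8 ≡ 3² = 9 ≡ 9 (mod 39)
14 = 8 + 4 + 2, so 15^14 = 15^8 × 15^4 × 15^2 ≡ 9 × 3 × 30 (mod 39)
Multiplying step by step:
  9 × 3 = 27 ≡ 27 (mod 39)
  27 × 30 = 810 ≡ 30 (mod 39)
Result: 15^14 ≡ 30 (mod 39)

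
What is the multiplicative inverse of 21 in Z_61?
32

Using Extended Euclidean Algorithm:
gcd(21, 61) = 1
Bezout coefficients: 21 × -29 + 61 × 10 = 1
So 21 × -29 ≡ 1 (mod 61)
The inverse is -29 mod 61 = 32
Verification: 21 × 32 = 672 = 11 × 61 + 1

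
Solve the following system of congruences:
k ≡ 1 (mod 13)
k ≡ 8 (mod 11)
118

Using the Chinese Remainder Theorem:
M = product of moduli = 143
For equation 1: M_1 = 11, 11 ≡ 11 (mod 13), inverse of 11 mod 13 is 6 (check: 11 × 6 = 66 ≡ 1 (mod 13))
For equation 2: M_2 = 13, 13 ≡ 2 (mod 11), inverse of 13 mod 11 is 6 (check: 2 × 6 = 12 ≡ 1 (mod 11))
Combine: k ≡ Σ r_i×M_i×(M_i⁻¹ mod m_i) = 1×11×6 + 8×13×6 = 66 + 624 = 690
690 mod 143 = 118
k ≡ 118 (mod 143)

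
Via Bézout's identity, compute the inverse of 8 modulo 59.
Extended GCD: 8(-22) + 59(3) = 1. So 8^(-1) ≡ 37 ≡ 37 (mod 59). Verify: 8 × 37 = 296 ≡ 1 (mod 59)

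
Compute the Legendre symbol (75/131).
(75/131) = 75^{65} mod 131 = 1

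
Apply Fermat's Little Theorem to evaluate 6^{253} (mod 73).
6

By Fermat's Little Theorem, a^(p-1) ≡ 1 (mod p) for prime p and gcd(a, p) = 1
Here p = 73, so 6^72 ≡ 1 (mod 73)
We can reduce the exponent: 253 mod 72 = 37
So 6^253 ≡ 6^37 (mod 73)
Computing: 6^37 mod 73 = 6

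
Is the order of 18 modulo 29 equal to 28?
Yes, ord_29(18) = 28.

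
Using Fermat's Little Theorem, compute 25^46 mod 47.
By Fermat's Little Theorem, 25^{46} ≡ 1 (mod 47) since 47 is prime and gcd(25, 47) = 1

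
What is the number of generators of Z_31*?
Number of primitive roots mod 31 = φ(30) = 8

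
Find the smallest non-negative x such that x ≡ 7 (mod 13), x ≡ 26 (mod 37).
137

Using the Chinese Remainder Theorem:
M = product of moduli = 481
For equation 1: M_1 = 37, 37 ≡ 11 (mod 13), inverse of 37 mod 13 is 6 (check: 11 × 6 = 66 ≡ 1 (mod 13))
For equation 2: M_2 = 13, 13 ≡ 13 (mod 37), inverse of 13 mod 37 is 20 (check: 13 × 20 = 260 ≡ 1 (mod 37))
Combine: x ≡ Σ r_i×M_i×(M_i⁻¹ mod m_i) = 7×37×6 + 26×13×20 = 1554 + 6760 = 8314
8314 mod 481 = 137
x ≡ 137 (mod 481)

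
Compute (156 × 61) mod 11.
1

(156 × 61) = 9516
9516 mod 11 = 1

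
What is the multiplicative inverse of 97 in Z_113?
7

Using Extended Euclidean Algorithm:
gcd(97, 113) = 1
Bezout coefficients: 97 × 7 + 113 × -6 = 1
So 97 × 7 ≡ 1 (mod 113)
The inverse is 7 mod 113 = 7
Verification: 97 × 7 = 679 = 6 × 113 + 1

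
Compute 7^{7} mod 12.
7

Using successive squaring:
Binary expansion of 7: 111
Powers of 7 mod 12 (each is the square of the previous):
  7^1 ≡ 7 (mod 12)
  7^2 ≡ 7² = 49 ≡ 1 (mod 12)
  7^4 ≡ 1² = 1 ≡ 1 (mod 12)
7 = 4 + 2 + 1, so 7^7 = 7^4 × 7^2 × 7^1 ≡ 1 × 1 × 7 (mod 12)
Multiplying step by step:
  1 × 1 = 1 ≡ 1 (mod 12)
  1 × 7 = 7 ≡ 7 (mod 12)
Result: 7^7 ≡ 7 (mod 12)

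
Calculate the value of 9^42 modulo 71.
Using repeated squaring. 42 = 32 + 8 + 2 (binary 101010). Repeated squaring mod 71: 9^1 ≡ 9; 9^2 ≡ 9² = 81 ≡ 10; 9^4 ≡ 10² = 100 ≡ 29; 9^8 ≡ 29² = 841 ≡ 60; 9^16 ≡ 60² = 3600 ≡ 50; 9^32 ≡ 50² = 2500 ≡ 15. Multiply: 9^42 = 9^32 × 9^8 × 9^2 ≡ 15 × 60 × 10 (mod 71): 15 × 60 = 900 ≡ 48; 48 × 10 = 480 ≡ 54. So 9^42 ≡ 54 (mod 71).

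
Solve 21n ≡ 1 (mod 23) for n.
11

Using Extended Euclidean Algorithm:
gcd(21, 23) = 1
Bezout coefficients: 21 × 11 + 23 × -10 = 1
So 21 × 11 ≡ 1 (mod 23)
The inverse is 11 mod 23 = 11
Verification: 21 × 11 = 231 = 10 × 23 + 1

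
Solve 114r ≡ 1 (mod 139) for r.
114^(-1) ≡ 50 (mod 139). Verification: 114 × 50 = 5700 ≡ 1 (mod 139)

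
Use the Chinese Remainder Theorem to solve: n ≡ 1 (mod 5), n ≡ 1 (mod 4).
M = 5 × 4 = 20. M₁ = 4, y₁ ≡ 4 (mod 5). M₂ = 5, y₂ ≡ 1 (mod 4). n = 1×4×4 + 1×5×1 ≡ 1 (mod 20)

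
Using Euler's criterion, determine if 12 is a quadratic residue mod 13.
By Euler's criterion: 12^{6} ≡ 1 (mod 13). Since this equals 1, 12 is a QR.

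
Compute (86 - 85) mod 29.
1

(86 - 85) = 1
1 mod 29 = 1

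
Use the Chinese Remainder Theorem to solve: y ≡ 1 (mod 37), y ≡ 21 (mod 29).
630

Using the Chinese Remainder Theorem:
M = product of moduli = 1073
For equation 1: M_1 = 29, 29 ≡ 29 (mod 37), inverse of 29 mod 37 is 23 (check: 29 × 23 = 667 ≡ 1 (mod 37))
For equation 2: M_2 = 37, 37 ≡ 8 (mod 29), inverse of 37 mod 29 is 11 (check: 8 × 11 = 88 ≡ 1 (mod 29))
Combine: y ≡ Σ r_i×M_i×(M_i⁻¹ mod m_i) = 1×29×23 + 21×37×11 = 667 + 8547 = 9214
9214 mod 1073 = 630
y ≡ 630 (mod 1073)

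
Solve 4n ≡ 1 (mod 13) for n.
10

Using Extended Euclidean Algorithm:
gcd(4, 13) = 1
Bezout coefficients: 4 × -3 + 13 × 1 = 1
So 4 × -3 ≡ 1 (mod 13)
The inverse is -3 mod 13 = 10
Verification: 4 × 10 = 40 = 3 × 13 + 1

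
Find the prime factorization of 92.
2^2 × 23

Divide by primes starting from smallest:
92 ÷ 2 = 46
46 ÷ 2 = 23
23 ÷ 23 = 1

92 = 2^2 × 23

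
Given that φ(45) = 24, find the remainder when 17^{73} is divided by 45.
By Euler: 17^{24} ≡ 1 (mod 45) since gcd(17, 45) = 1. 73 = 3×24 + 1. So 17^{73} ≡ 17^{1} ≡ 17 (mod 45)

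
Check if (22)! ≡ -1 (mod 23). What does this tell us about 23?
(22)! mod 23 = 22. Since this equals -1 (mod 23), Wilson confirms 23 is prime.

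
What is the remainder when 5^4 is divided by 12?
4 = 4 (binary 100). Repeated squaring mod 12: 5^1 ≡ 5; 5^2 ≡ 5² = 25 ≡ 1; 5^4 ≡ 1² = 1 ≡ 1. So 5^4 ≡ 1 (mod 12).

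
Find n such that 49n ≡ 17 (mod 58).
11

Since gcd(49, 58) = 1 divides 17, a solution exists.
Multiply both sides by the inverse of 49 mod 58:
  49^(-1) mod 58 = 45
  x ≡ 45 × 17 ≡ 765 ≡ 11 (mod 58)
Verification: 49 × 11 = 539 = 9 × 58 + 17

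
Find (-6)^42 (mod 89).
Using repeated squaring. (-6) ≡ 83 (mod 89). 42 = 32 + 8 + 2 (binary 101010). Repeated squaring mod 89: 83^1 ≡ 83; 83^2 ≡ 83² = 6889 ≡ 36; 83^4 ≡ 36² = 1296 ≡ 50; 83^8 ≡ 50² = 2500 ≡ 8; 83^16 ≡ 8² = 64 ≡ 64; 83^32 ≡ 64² = 4096 ≡ 2. Multiply: (-6)^42 ≡ 83^32 × 83^8 × 83^2 ≡ 2 × 8 × 36 (mod 89): 2 × 8 = 16 ≡ 16; 16 × 36 = 576 ≡ 42. So (-6)^42 ≡ 42 (mod 89).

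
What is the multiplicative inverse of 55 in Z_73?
55^(-1) ≡ 4 (mod 73). Verification: 55 × 4 = 220 ≡ 1 (mod 73)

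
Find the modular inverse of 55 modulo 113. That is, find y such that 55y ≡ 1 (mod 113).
37

Using Extended Euclidean Algorithm:
gcd(55, 113) = 1
Bezout coefficients: 55 × 37 + 113 × -18 = 1
So 55 × 37 ≡ 1 (mod 113)
The inverse is 37 mod 113 = 37
Verification: 55 × 37 = 2035 = 18 × 113 + 1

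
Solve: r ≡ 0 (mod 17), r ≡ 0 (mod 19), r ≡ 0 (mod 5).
M = 17 × 19 × 5 = 1615. M₁ = 95, y₁ ≡ 12 (mod 17). M₂ = 85, y₂ ≡ 17 (mod 19). M₃ = 323, y₃ ≡ 2 (mod 5). r = 0×95×12 + 0×85×17 + 0×323×2 ≡ 0 (mod 1615)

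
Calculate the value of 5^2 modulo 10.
2 = 2 (binary 10). Repeated squaring mod 10: 5^1 ≡ 5; 5^2 ≡ 5² = 25 ≡ 5. So 5^2 ≡ 5 (mod 10).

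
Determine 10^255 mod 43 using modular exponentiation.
Using Fermat: 10^{42} ≡ 1 (mod 43). 255 ≡ 3 (mod 42). So 10^{255} ≡ 10^{3} ≡ 11 (mod 43)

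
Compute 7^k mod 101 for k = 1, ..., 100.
g^1, g^2, ..., g^{100} mod 101: {7, 49, 40, 78, 41, 85, 90, 24, 67, 65, 51, 54, 75, 20, 39, 71, 93, 45, 12, 84, 83, 76, 27, 88, 10, 70, 86, 97, 73, 6, 42, 92, 38, 64, 44, 5, 35, 43, 99, 87, 3, 21, 46, 19, 32, 22, 53, 68, 72, 100, 94, 52, 61, 23, 60, 16, 11, 77, 34, 36, 50, 47, 26, 81, 62, 30, 8, 56, 89, 17, 18, 25, 74, 13, 91, 31, 15, 4, 28, 95, 59, 9, 63, 37, 57, 96, 66, 58, 2, 14, 98, 80, 55, 82, 69, 79, 48, 33, 29, 1}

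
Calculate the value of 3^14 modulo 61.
Using repeated squaring. 14 = 8 + 4 + 2 (binary 1110). Repeated squaring mod 61: 3^1 ≡ 3; 3^2 ≡ 3² = 9 ≡ 9; 3^4 ≡ 9² = 81 ≡ 20; 3^8 ≡ 20² = 400 ≡ 34. Multiply: 3^14 = 3^8 × 3^4 × 3^2 ≡ 34 × 20 × 9 (mod 61): 34 × 20 = 680 ≡ 9; 9 × 9 = 81 ≡ 20. So 3^14 ≡ 20 (mod 61).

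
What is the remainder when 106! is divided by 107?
By Wilson's theorem, (106)! ≡ -1 ≡ 106 (mod 107)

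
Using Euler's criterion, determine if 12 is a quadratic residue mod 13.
By Euler's criterion: 12^{6} ≡ 1 (mod 13). Since this equals 1, 12 is a QR.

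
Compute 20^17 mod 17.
Using Fermat: 20^{16} ≡ 1 (mod 17). 17 ≡ 1 (mod 16). So 20^{17} ≡ 20^{1} ≡ 3 (mod 17)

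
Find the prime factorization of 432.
2^4 × 3^3

Divide by primes starting from smallest:
432 ÷ 2 = 216
216 ÷ 2 = 108
108 ÷ 2 = 54
54 ÷ 2 = 27
27 ÷ 3 = 9
9 ÷ 3 = 3
3 ÷ 3 = 1

432 = 2^4 × 3^3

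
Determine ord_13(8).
Powers of 8 mod 13: 8^1≡8, 8^2≡12, 8^3≡5, 8^4≡1. Order = 4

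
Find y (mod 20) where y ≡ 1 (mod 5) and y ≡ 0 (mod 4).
M = 5 × 4 = 20. M₁ = 4, y₁ ≡ 4 (mod 5). M₂ = 5, y₂ ≡ 1 (mod 4). y = 1×4×4 + 0×5×1 ≡ 16 (mod 20)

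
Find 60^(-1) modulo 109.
20

Using Extended Euclidean Algorithm:
gcd(60, 109) = 1
Bezout coefficients: 60 × 20 + 109 × -11 = 1
So 60 × 20 ≡ 1 (mod 109)
The inverse is 20 mod 109 = 20
Verification: 60 × 20 = 1200 = 11 × 109 + 1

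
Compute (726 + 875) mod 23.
14

(726 + 875) = 1601
1601 mod 23 = 14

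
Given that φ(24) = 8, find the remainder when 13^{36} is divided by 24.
By Euler: 13^{8} ≡ 1 (mod 24) since gcd(13, 24) = 1. 36 = 4×8 + 4. So 13^{36} ≡ 13^{4} ≡ 1 (mod 24)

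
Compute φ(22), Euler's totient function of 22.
10

Prime factorization: 22 = 2 × 11
Using the formula φ(n) = n × Π(1 - 1/p) for each prime factor p:
φ(22) = 22 × (1 - 1/2) × (1 - 1/11)
φ(22) = 10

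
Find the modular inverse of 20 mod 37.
20^(-1) ≡ 13 (mod 37). Verification: 20 × 13 = 260 ≡ 1 (mod 37)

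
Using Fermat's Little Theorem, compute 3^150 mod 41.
By Fermat: 3^{40} ≡ 1 (mod 41). 150 = 3×40 + 30. So 3^{150} ≡ 3^{30} ≡ 32 (mod 41)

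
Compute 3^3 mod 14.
3 = 2 + 1 (binary 11). Repeated squaring mod 14: 3^1 ≡ 3; 3^2 ≡ 3² = 9 ≡ 9. Multiply: 3^3 = 3^2 × 3^1 ≡ 9 × 3 (mod 14): 9 × 3 = 27 ≡ 13. So 3^3 ≡ 13 (mod 14).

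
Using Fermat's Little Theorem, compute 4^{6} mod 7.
1

By Fermat's Little Theorem, a^(p-1) ≡ 1 (mod p) for prime p and gcd(a, p) = 1
Here p = 7, so 4^6 ≡ 1 (mod 7)
We can reduce the exponent: 6 mod 6 = 0
So 4^6 ≡ 4^0 (mod 7)
Computing: 4^0 mod 7 = 1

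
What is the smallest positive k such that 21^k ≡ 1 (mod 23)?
Powers of 21 mod 23: 21^1≡21, 21^2≡4, 21^3≡15, 21^4≡16, 21^5≡14, 21^6≡18, 21^7≡10, 21^8≡3, 21^9≡17, 21^10≡12, 21^11≡22, 21^12≡2, 21^13≡19, 21^14≡8, 21^15≡7, 21^16≡9, 21^17≡5, 21^18≡13, 21^19≡20, 21^20≡6, 21^21≡11, 21^22≡1. Order = 22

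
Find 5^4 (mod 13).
4 = 4 (binary 100). Repeated squaring mod 13: 5^1 ≡ 5; 5^2 ≡ 5² = 25 ≡ 12; 5^4 ≡ 12² = 144 ≡ 1. So 5^4 ≡ 1 (mod 13).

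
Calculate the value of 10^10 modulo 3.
10 ≡ 1 (mod 3). 10 = 8 + 2 (binary 1010). Repeated squaring mod 3: 1^1 ≡ 1; 1^2 ≡ 1² = 1 ≡ 1; 1^4 ≡ 1² = 1 ≡ 1; 1^8 ≡ 1² = 1 ≡ 1. Multiply: 10^10 ≡ 1^8 × 1^2 ≡ 1 × 1 (mod 3): 1 × 1 = 1 ≡ 1. So 10^10 ≡ 1 (mod 3).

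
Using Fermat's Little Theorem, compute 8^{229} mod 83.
80

By Fermat's Little Theorem, a^(p-1) ≡ 1 (mod p) for prime p and gcd(a, p) = 1
Here p = 83, so 8^82 ≡ 1 (mod 83)
We can reduce the exponent: 229 mod 82 = 65
So 8^229 ≡ 8^65 (mod 83)
Computing: 8^65 mod 83 = 80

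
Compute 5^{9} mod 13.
5

Using successive squaring:
Binary expansion of 9: 1001
Powers of 5 mod 13 (each is the square of the previous):
  5^1 ≡ 5 (mod 13)
  5^2 ≡ 5² = 25 ≡ 12 (mod 13)
  5^4 ≡ 12² = 144 ≡ 1 (mod 13)
  5^8 ≡ 1² = 1 ≡ 1 (mod 13)
9 = 8 + 1, so 5^9 = 5^8 × 5^1 ≡ 1 × 5 (mod 13)
Multiplying step by step:
  1 × 5 = 5 ≡ 5 (mod 13)
Result: 5^9 ≡ 5 (mod 13)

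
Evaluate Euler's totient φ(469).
396

Prime factorization: 469 = 7 × 67
Using the formula φ(n) = n × Π(1 - 1/p) for each prime factor p:
φ(469) = 469 × (1 - 1/7) × (1 - 1/67)
φ(469) = 396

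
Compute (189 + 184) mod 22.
21

(189 + 184) = 373
373 mod 22 = 21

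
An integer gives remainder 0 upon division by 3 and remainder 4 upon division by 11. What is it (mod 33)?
M = 3 × 11 = 33. M₁ = 11, y₁ ≡ 2 (mod 3). M₂ = 3, y₂ ≡ 4 (mod 11). n = 0×11×2 + 4×3×4 ≡ 15 (mod 33). The smallest positive such number is 15.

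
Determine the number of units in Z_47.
46

Prime factorization: 47 = 47
Using the formula φ(n) = n × Π(1 - 1/p) for each prime factor p:
φ(47) = 47 × (1 - 1/47)
φ(47) = 46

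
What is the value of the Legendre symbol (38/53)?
(38/53) = 38^{26} mod 53 = 1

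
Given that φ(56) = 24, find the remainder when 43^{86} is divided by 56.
By Euler: 43^{24} ≡ 1 (mod 56) since gcd(43, 56) = 1. 86 = 3×24 + 14. So 43^{86} ≡ 43^{14} ≡ 1 (mod 56)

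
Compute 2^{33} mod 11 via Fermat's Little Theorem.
8

By Fermat's Little Theorem, a^(p-1) ≡ 1 (mod p) for prime p and gcd(a, p) = 1
Here p = 11, so 2^10 ≡ 1 (mod 11)
We can reduce the exponent: 33 mod 10 = 3
So 2^33 ≡ 2^3 (mod 11)
Computing: 2^3 mod 11 = 8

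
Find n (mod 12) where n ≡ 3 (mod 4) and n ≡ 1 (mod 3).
M = 4 × 3 = 12. M₁ = 3, y₁ ≡ 3 (mod 4). M₂ = 4, y₂ ≡ 1 (mod 3). n = 3×3×3 + 1×4×1 ≡ 7 (mod 12)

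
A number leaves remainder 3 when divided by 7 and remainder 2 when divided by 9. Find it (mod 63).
M = 7 × 9 = 63. M₁ = 9, y₁ ≡ 4 (mod 7). M₂ = 7, y₂ ≡ 4 (mod 9). r = 3×9×4 + 2×7×4 ≡ 38 (mod 63)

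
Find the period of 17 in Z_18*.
Powers of 17 mod 18: 17^1≡17, 17^2≡1. Order = 2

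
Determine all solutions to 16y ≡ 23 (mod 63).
29

Since gcd(16, 63) = 1 divides 23, a solution exists.
Multiply both sides by the inverse of 16 mod 63:
  16^(-1) mod 63 = 4
  x ≡ 4 × 23 ≡ 92 ≡ 29 (mod 63)
Verification: 16 × 29 = 464 = 7 × 63 + 23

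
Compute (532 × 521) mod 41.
12

(532 × 521) = 277172
277172 mod 41 = 12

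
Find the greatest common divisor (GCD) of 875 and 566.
1

Using the Euclidean algorithm:
875 = 1 × 566 + 309
566 = 1 × 309 + 257
309 = 1 × 257 + 52
257 = 4 × 52 + 49
52 = 1 × 49 + 3
49 = 16 × 3 + 1
3 = 3 × 1 + 0

GCD(875, 566) = 1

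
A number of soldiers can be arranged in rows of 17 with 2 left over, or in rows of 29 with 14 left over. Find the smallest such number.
M = 17 × 29 = 493. M₁ = 29, y₁ ≡ 10 (mod 17). M₂ = 17, y₂ ≡ 12 (mod 29). t = 2×29×10 + 14×17×12 ≡ 478 (mod 493). The smallest positive such number is 478.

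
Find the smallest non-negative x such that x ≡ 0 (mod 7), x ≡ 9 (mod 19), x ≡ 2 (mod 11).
959

Using the Chinese Remainder Theorem:
M = product of moduli = 1463
For equation 1: M_1 = 209, 209 ≡ 6 (mod 7), inverse of 209 mod 7 is 6 (check: 6 × 6 = 36 ≡ 1 (mod 7))
For equation 2: M_2 = 77, 77 ≡ 1 (mod 19), inverse of 77 mod 19 is 1 (check: 1 × 1 = 1 ≡ 1 (mod 19))
For equation 3: M_3 = 133, 133 ≡ 1 (mod 11), inverse of 133 mod 11 is 1 (check: 1 × 1 = 1 ≡ 1 (mod 11))
Combine: x ≡ Σ r_i×M_i×(M_i⁻¹ mod m_i) = 0×209×6 + 9×77×1 + 2×133×1 = 0 + 693 + 266 = 959
959 mod 1463 = 959
x ≡ 959 (mod 1463)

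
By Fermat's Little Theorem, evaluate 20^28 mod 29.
By Fermat's Little Theorem, 20^{28} ≡ 1 (mod 29) since 29 is prime and gcd(20, 29) = 1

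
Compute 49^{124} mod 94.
89

Using successive squaring:
Binary expansion of 124: 1111100
Powers of 49 mod 94 (each is the square of the previous):
  49^1 ≡ 49 (mod 94)
  49^2 ≡ 49² = 2401 ≡ 51 (mod 94)
  49^4 ≡ 51² = 2601 ≡ 63 (mod 94)
  49^8 ≡ 63² = 3969 ≡ 21 (mod 94)
  49^16 ≡ 21² = 441 ≡ 65 (mod 94)
  49^32 ≡ 65² = 4225 ≡ 89 (mod 94)
  49^64 ≡ 89² = 7921 ≡ 25 (mod 94)
124 = 64 + 32 + 16 + 8 + 4, so 49^124 = 49^64 × 49^32 × 49^16 × 49^8 × 49^4 ≡ 25 × 89 × 65 × 21 × 63 (mod 94)
Multiplying step by step:
  25 × 89 = 2225 ≡ 63 (mod 94)
  63 × 65 = 4095 ≡ 53 (mod 94)
  53 × 21 = 1113 ≡ 79 (mod 94)
  79 × 63 = 4977 ≡ 89 (mod 94)
Result: 49^124 ≡ 89 (mod 94)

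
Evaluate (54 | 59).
(54/59) = 54^{29} mod 59 = -1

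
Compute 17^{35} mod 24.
17

Using successive squaring:
Binary expansion of 35: 100011
Powers of 17 mod 24 (each is the square of the previous):
  17^1 ≡ 17 (mod 24)
  17^2 ≡ 17² = 289 ≡ 1 (mod 24)
  17^4 ≡ 1² = 1 ≡ 1 (mod 24)
  17^8 ≡ 1² = 1 ≡ 1 (mod 24)
  17^16 ≡ 1² = 1 ≡ 1 (mod 24)
  17^32 ≡ 1² = 1 ≡ 1 (mod 24)
35 = 32 + 2 + 1, so 17^35 = 17^32 × 17^2 × 17^1 ≡ 1 × 1 × 17 (mod 24)
Multiplying step by step:
  1 × 1 = 1 ≡ 1 (mod 24)
  1 × 17 = 17 ≡ 17 (mod 24)
Result: 17^35 ≡ 17 (mod 24)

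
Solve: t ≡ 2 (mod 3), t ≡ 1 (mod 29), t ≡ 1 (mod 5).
M = 3 × 29 × 5 = 435. M₁ = 145, y₁ ≡ 1 (mod 3). M₂ = 15, y₂ ≡ 2 (mod 29). M₃ = 87, y₃ ≡ 3 (mod 5). t = 2×145×1 + 1×15×2 + 1×87×3 ≡ 146 (mod 435)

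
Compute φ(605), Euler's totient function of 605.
440

Prime factorization: 605 = 5 × 11^2
Using the formula φ(n) = n × Π(1 - 1/p) for each prime factor p:
φ(605) = 605 × (1 - 1/5) × (1 - 1/11)
φ(605) = 440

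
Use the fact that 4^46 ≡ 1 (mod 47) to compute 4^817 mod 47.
By Fermat: 4^{46} ≡ 1 (mod 47). 817 ≡ 35 (mod 46). So 4^{817} ≡ 4^{35} ≡ 2 (mod 47)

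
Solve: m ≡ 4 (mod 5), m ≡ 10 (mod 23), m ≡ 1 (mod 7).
M = 5 × 23 × 7 = 805. M₁ = 161, y₁ ≡ 1 (mod 5). M₂ = 35, y₂ ≡ 2 (mod 23). M₃ = 115, y₃ ≡ 5 (mod 7). m = 4×161×1 + 10×35×2 + 1×115×5 ≡ 309 (mod 805)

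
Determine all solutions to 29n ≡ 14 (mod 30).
16

Since gcd(29, 30) = 1 divides 14, a solution exists.
Multiply both sides by the inverse of 29 mod 30:
  29^(-1) mod 30 = 29
  x ≡ 29 × 14 ≡ 406 ≡ 16 (mod 30)
Verification: 29 × 16 = 464 = 15 × 30 + 14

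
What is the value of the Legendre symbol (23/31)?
(23/31) = 23^{15} mod 31 = -1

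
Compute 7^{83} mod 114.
49

Using successive squaring:
Binary expansion of 83: 1010011
Powers of 7 mod 114 (each is the square of the previous):
  7^1 ≡ 7 (mod 114)
  7^2 ≡ 7² = 49 ≡ 49 (mod 114)
  7^4 ≡ 49² = 2401 ≡ 7 (mod 114)
  7^8 ≡ 7² = 49 ≡ 49 (mod 114)
  7^16 ≡ 49² = 2401 ≡ 7 (mod 114)
  7^32 ≡ 7² = 49 ≡ 49 (mod 114)
  7^64 ≡ 49² = 2401 ≡ 7 (mod 114)
83 = 64 + 16 + 2 + 1, so 7^83 = 7^64 × 7^16 × 7^2 × 7^1 ≡ 7 × 7 × 49 × 7 (mod 114)
Multiplying step by step:
  7 × 7 = 49 ≡ 49 (mod 114)
  49 × 49 = 2401 ≡ 7 (mod 114)
  7 × 7 = 49 ≡ 49 (mod 114)
Result: 7^83 ≡ 49 (mod 114)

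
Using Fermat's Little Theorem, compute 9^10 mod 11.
By Fermat's Little Theorem, 9^{10} ≡ 1 (mod 11) since 11 is prime and gcd(9, 11) = 1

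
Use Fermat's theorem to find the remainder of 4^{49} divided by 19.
9

By Fermat's Little Theorem, a^(p-1) ≡ 1 (mod p) for prime p and gcd(a, p) = 1
Here p = 19, so 4^18 ≡ 1 (mod 19)
We can reduce the exponent: 49 mod 18 = 13
So 4^49 ≡ 4^13 (mod 19)
Computing: 4^13 mod 19 = 9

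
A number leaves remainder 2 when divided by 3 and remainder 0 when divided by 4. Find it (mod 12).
M = 3 × 4 = 12. M₁ = 4, y₁ ≡ 1 (mod 3). M₂ = 3, y₂ ≡ 3 (mod 4). t = 2×4×1 + 0×3×3 ≡ 8 (mod 12)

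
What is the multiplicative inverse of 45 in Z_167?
45^(-1) ≡ 26 (mod 167). Verification: 45 × 26 = 1170 ≡ 1 (mod 167)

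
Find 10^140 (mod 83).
Using Fermat: 10^{82} ≡ 1 (mod 83). 140 ≡ 58 (mod 82). So 10^{140} ≡ 10^{58} ≡ 61 (mod 83)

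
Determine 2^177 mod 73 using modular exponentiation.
Using Fermat: 2^{72} ≡ 1 (mod 73). 177 ≡ 33 (mod 72). So 2^{177} ≡ 2^{33} ≡ 64 (mod 73)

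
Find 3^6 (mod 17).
6 = 4 + 2 (binary 110). Repeated squaring mod 17: 3^1 ≡ 3; 3^2 ≡ 3² = 9 ≡ 9; 3^4 ≡ 9² = 81 ≡ 13. Multiply: 3^6 = 3^4 × 3^2 ≡ 13 × 9 (mod 17): 13 × 9 = 117 ≡ 15. So 3^6 ≡ 15 (mod 17).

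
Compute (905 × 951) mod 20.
15

(905 × 951) = 860655
860655 mod 20 = 15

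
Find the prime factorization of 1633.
23 × 71

Divide by primes starting from smallest:
1633 ÷ 23 = 71
71 ÷ 71 = 1

1633 = 23 × 71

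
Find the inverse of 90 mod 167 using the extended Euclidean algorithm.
Extended GCD: 90(13) + 167(-7) = 1. So 90^(-1) ≡ 13 ≡ 13 (mod 167). Verify: 90 × 13 = 1170 ≡ 1 (mod 167)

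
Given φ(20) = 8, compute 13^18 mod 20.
By Euler: 13^{8} ≡ 1 (mod 20) since gcd(13, 20) = 1. 18 = 2×8 + 2. So 13^{18} ≡ 13^{2} ≡ 9 (mod 20)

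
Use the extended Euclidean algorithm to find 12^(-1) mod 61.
Extended GCD: 12(-5) + 61(1) = 1. So 12^(-1) ≡ 56 ≡ 56 (mod 61). Verify: 12 × 56 = 672 ≡ 1 (mod 61)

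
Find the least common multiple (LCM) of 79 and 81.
6399

First find GCD(79, 81) using the Euclidean algorithm:
79 = 0 × 81 + 79
81 = 1 × 79 + 2
79 = 39 × 2 + 1
2 = 2 × 1 + 0
GCD(79, 81) = 1

LCM formula: LCM(a, b) = (a × b) / GCD(a, b)
LCM(79, 81) = (79 × 81) / 1
LCM(79, 81) = 6399 / 1
LCM(79, 81) = 6399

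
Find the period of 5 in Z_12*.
Powers of 5 mod 12: 5^1≡5, 5^2≡1. Order = 2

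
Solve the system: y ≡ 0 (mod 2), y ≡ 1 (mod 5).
M = 2 × 5 = 10. M₁ = 5, y₁ ≡ 1 (mod 2). M₂ = 2, y₂ ≡ 3 (mod 5). y = 0×5×1 + 1×2×3 ≡ 6 (mod 10)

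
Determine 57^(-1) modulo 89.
57^(-1) ≡ 25 (mod 89). Verification: 57 × 25 = 1425 ≡ 1 (mod 89)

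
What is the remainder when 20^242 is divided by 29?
Using Fermat: 20^{28} ≡ 1 (mod 29). 242 ≡ 18 (mod 28). So 20^{242} ≡ 20^{18} ≡ 7 (mod 29)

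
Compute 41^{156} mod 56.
1

Using successive squaring:
Binary expansion of 156: 10011100
Powers of 41 mod 56 (each is the square of the previous):
  41^1 ≡ 41 (mod 56)
  41^2 ≡ 41² = 1681 ≡ 1 (mod 56)
  41^4 ≡ 1² = 1 ≡ 1 (mod 56)
  41^8 ≡ 1² = 1 ≡ 1 (mod 56)
  41^16 ≡ 1² = 1 ≡ 1 (mod 56)
  41^32 ≡ 1² = 1 ≡ 1 (mod 56)
  41^64 ≡ 1² = 1 ≡ 1 (mod 56)
  41^128 ≡ 1² = 1 ≡ 1 (mod 56)
156 = 128 + 16 + 8 + 4, so 41^156 = 41^128 × 41^16 × 41^8 × 41^4 ≡ 1 × 1 × 1 × 1 (mod 56)
Multiplying step by step:
  1 × 1 = 1 ≡ 1 (mod 56)
  1 × 1 = 1 ≡ 1 (mod 56)
  1 × 1 = 1 ≡ 1 (mod 56)
Result: 41^156 ≡ 1 (mod 56)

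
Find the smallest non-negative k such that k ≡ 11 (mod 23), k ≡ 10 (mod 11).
241

Using the Chinese Remainder Theorem:
M = product of moduli = 253
For equation 1: M_1 = 11, 11 ≡ 11 (mod 23), inverse of 11 mod 23 is 21 (check: 11 × 21 = 231 ≡ 1 (mod 23))
For equation 2: M_2 = 23, 23 ≡ 1 (mod 11), inverse of 23 mod 11 is 1 (check: 1 × 1 = 1 ≡ 1 (mod 11))
Combine: k ≡ Σ r_i×M_i×(M_i⁻¹ mod m_i) = 11×11×21 + 10×23×1 = 2541 + 230 = 2771
2771 mod 253 = 241
k ≡ 241 (mod 253)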